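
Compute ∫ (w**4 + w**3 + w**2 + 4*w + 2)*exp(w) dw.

Use integration by parts with u = w**4 + w**3 + w**2 + 4*w + 2, dv = exp(w) dw, so v = exp(w).
Apply parts 4 times (tabular method): alternate signs, differentiate u down to 0, integrate dv up.

(w**4 - 3*w**3 + 10*w**2 - 16*w + 18)*exp(w) + C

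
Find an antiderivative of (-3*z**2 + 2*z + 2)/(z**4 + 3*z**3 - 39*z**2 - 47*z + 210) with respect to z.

-7*log(z - 5)/32 + 2*log(z - 2)/45 - 31*log(z + 3)/160 + 53*log(z + 7)/144 + C

Factor the denominator: (z - 5)*(z - 2)*(z + 3)*(z + 7).
Partial-fraction decomposition: 53/(144*(z + 7)) - 31/(160*(z + 3)) + 2/(45*(z - 2)) - 7/(32*(z - 5)).
Integrate each term: A/(z−a) contributes A·log|z−a|.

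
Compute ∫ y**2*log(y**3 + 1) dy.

y**3*log(y**3 + 1)/3 - y**3/3 + log(y**3 + 1)/3 + C

Let u = y**3 + 1, so du = (3*y**2) dy.
The integral becomes (1/3)·∫ log(u) du; integrate by parts with u′=log(u), dv′=du.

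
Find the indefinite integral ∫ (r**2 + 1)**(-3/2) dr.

Substitute r = tan(θ), so dr = sec(θ)^2 dθ and the radical becomes sqrt(r**2 + 1) = sec(θ) by the Pythagorean identity.
Integrate the resulting trig expression in θ, then back-substitute tan(θ) = r, sec(θ) = sqrt(r**2 + 1) (absorbing any constant into C).

r/sqrt(r**2 + 1) + C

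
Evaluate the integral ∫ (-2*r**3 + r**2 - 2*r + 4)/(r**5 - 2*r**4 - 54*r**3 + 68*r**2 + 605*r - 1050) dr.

Factor the denominator: (r - 7)*(r - 3)*(r - 2)*(r + 5)**2.
Partial-fraction decomposition: 10165/(112896*(r + 5)) - 289/(672*(r + 5)**2) - 12/(245*(r - 2)) + 47/(256*(r - 3)) - 647/(2880*(r - 7)).
Integrate each term; A/(r−a) gives A·log|r−a|; A/(r−a)² gives −A/(r−a).

-647*log(r - 7)/2880 + 47*log(r - 3)/256 - 12*log(r - 2)/245 + 10165*log(r + 5)/112896 + 289/(672*r + 3360) + C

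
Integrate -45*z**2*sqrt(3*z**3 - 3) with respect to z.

-10*(3*z**3 - 3)**(3/2)/3 + C

Let u = 3*z**3 - 3, so du = (9*z**2) dz.
Rewriting, the integral becomes -5·∫ √u du = -5·(2/3)u^(3/2).
Substituting back, u = 3*z**3 - 3.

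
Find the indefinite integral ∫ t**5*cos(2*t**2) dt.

t**4*sin(2*t**2)/4 + t**2*cos(2*t**2)/4 - sin(2*t**2)/8 + C

Let u = t², du = 2t dt; rewrite as (1/2)∫ u^2·cos(2u) du.
Now integrate by parts 2 times.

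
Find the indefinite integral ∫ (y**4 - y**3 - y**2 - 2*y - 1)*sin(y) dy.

Use integration by parts with u = y**4 - y**3 - y**2 - 2*y - 1, dv = sin(y) dy, so v = -cos(y).
Apply parts 4 times (tabular method): alternate signs, differentiate u down to 0, integrate dv up.

-y**4*cos(y) + 4*y**3*sin(y) + y**3*cos(y) - 3*y**2*sin(y) + 13*y**2*cos(y) - 26*y*sin(y) - 4*y*cos(y) + 4*sin(y) - 25*cos(y) + C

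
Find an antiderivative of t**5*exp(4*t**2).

Let u = t², du = 2t dt; rewrite as (1/2)∫ u^2·exp(4u) du.
Now integrate by parts 2 times.

(8*t**4 - 4*t**2 + 1)*exp(4*t**2)/64 + C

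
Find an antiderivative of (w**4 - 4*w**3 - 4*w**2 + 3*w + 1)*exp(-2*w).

(-w**4 + 2*w**3 + 7*w**2 + 4*w + 1)*exp(-2*w)/2 + C

Use integration by parts with u = w**4 - 4*w**3 - 4*w**2 + 3*w + 1, dv = exp(-2*w) dw, so v = -exp(-2*w)/2.
Apply parts 4 times (tabular method): alternate signs, differentiate u down to 0, integrate dv up.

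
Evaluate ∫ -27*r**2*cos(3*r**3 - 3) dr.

-3*sin(3*r**3 - 3) + C

Let u = 3*r**3 - 3, so du = (9*r**2) dr.
Rewriting, the integral becomes -3·∫ cos(u) du = -3·sin(u).
Substituting back, u = 3*r**3 - 3.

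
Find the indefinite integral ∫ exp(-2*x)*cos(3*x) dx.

Let I denote the integral. Integrate by parts with u = cos(3*x), dv = exp(-2*x) dx, so v = -exp(-2*x)/2: I = -exp(-2*x)*cos(3*x)/2 − (3/2)·∫ exp(-2*x)*sin(3*x) dx.
Apply parts again with u = sin(3*x), dv = exp(-2*x) dx: ∫ exp(-2*x)*sin(3*x) dx = -exp(-2*x)*sin(3*x)/2 + (3/2)·I. Substituting back brings back I: I = 3*exp(-2*x)*sin(3*x)/4 - exp(-2*x)*cos(3*x)/2 − (9/4)·I.
Solving for I: (1 + 9/4)·I equals the remaining terms, so I = (4/13)·(3*exp(-2*x)*sin(3*x)/4 - exp(-2*x)*cos(3*x)/2).

3*exp(-2*x)*sin(3*x)/13 - 2*exp(-2*x)*cos(3*x)/13 + C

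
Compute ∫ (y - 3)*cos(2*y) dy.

y*sin(2*y)/2 - 3*sin(2*y)/2 + cos(2*y)/4 + C

Use integration by parts with u = y - 3, dv = cos(2*y) dy, so v = sin(2*y)/2.
Apply parts 1 times (tabular method): alternate signs, differentiate u down to 0, integrate dv up.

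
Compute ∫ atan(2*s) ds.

Use integration by parts with u = arctan(2*s), dv = ds.
Then du = 2/(4*s**2 + 1) ds.

s*atan(2*s) - log(4*s**2 + 1)/4 + C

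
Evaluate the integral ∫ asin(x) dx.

Use integration by parts with u = arcsin(x), dv = dx.
Then du = 1/sqrt(-x**2 + 1) dx.

x*asin(x) + sqrt(-x**2 + 1) + C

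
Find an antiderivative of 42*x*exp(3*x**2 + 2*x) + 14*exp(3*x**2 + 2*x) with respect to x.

7*exp(3*x**2 + 2*x) + C

Let u = 3*x**2 + 2*x, so du = (6*x + 2) dx.
Rewriting, the integral becomes 7·∫ e^u du = 7·e^u.
Substituting back, u = 3*x**2 + 2*x.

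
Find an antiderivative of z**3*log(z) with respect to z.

Use integration by parts with u = log(z), dv = z**3 dz.
Then du = 1/z dz and v = z**4/4.

z**4*log(z)/4 - z**4/16 + C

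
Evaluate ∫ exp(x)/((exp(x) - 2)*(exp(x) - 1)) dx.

Let u = e^x, du = e^x dx.
The integral becomes ∫ du/((u-1)(u-2)); decompose into partial fractions.

log(exp(x) - 2) - log(exp(x) - 1) + C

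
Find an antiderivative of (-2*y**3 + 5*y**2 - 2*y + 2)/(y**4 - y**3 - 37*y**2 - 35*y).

Factor the denominator: y*(y - 7)*(y + 1)*(y + 5).
Partial-fraction decomposition: -129/(80*(y + 5)) + 11/(32*(y + 1)) - 151/(224*(y - 7)) - 2/(35*y).
Integrate each term: A/(y−a) contributes A·log|y−a|.

-2*log(y)/35 - 151*log(y - 7)/224 + 11*log(y + 1)/32 - 129*log(y + 5)/80 + C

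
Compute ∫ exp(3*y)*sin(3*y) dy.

exp(3*y)*sin(3*y)/6 - exp(3*y)*cos(3*y)/6 + C

Let I denote the integral. Integrate by parts with u = sin(3*y), dv = exp(3*y) dy, so v = exp(3*y)/3: I = exp(3*y)*sin(3*y)/3 − ∫ exp(3*y)*cos(3*y) dy.
Apply parts again with u = cos(3*y), dv = exp(3*y) dy: ∫ exp(3*y)*cos(3*y) dy = exp(3*y)*cos(3*y)/3 + I. Substituting back brings back I: I = exp(3*y)*sin(3*y)/3 - exp(3*y)*cos(3*y)/3 − I.
Solving for I: (1 + 1)·I equals the remaining terms, so I = (1/2)·(exp(3*y)*sin(3*y)/3 - exp(3*y)*cos(3*y)/3).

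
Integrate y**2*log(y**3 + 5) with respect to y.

y**3*log(y**3 + 5)/3 - y**3/3 + 5*log(y**3 + 5)/3 + C

Let u = y**3 + 5, so du = (3*y**2) dy.
The integral becomes (1/3)·∫ log(u) du; integrate by parts with u′=log(u), dv′=du.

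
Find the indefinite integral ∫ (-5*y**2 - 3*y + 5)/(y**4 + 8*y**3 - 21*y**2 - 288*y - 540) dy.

Factor the denominator: (y - 6)*(y + 3)*(y + 5)*(y + 6).
Partial-fraction decomposition: 157/(36*(y + 6)) - 105/(22*(y + 5)) + 31/(54*(y + 3)) - 193/(1188*(y - 6)).
Integrate each term: A/(y−a) contributes A·log|y−a|.

-193*log(y - 6)/1188 + 31*log(y + 3)/54 - 105*log(y + 5)/22 + 157*log(y + 6)/36 + C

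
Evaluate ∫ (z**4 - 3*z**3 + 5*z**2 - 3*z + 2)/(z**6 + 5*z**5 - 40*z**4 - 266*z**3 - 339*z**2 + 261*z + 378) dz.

Factor the denominator: (z - 7)*(z - 1)*(z + 1)*(z + 3)**2*(z + 6).
Partial-fraction decomposition: -2144/(4095*(z + 6)) + 3281/(7200*(z + 3)) - 109/(120*(z + 3)**2) + 7/(160*(z + 1)) - 1/(672*(z - 1)) + 799/(31200*(z - 7)).
Integrate each term; A/(z−a) gives A·log|z−a|; A/(z−a)² gives −A/(z−a).

799*log(z - 7)/31200 - log(z - 1)/672 + 7*log(z + 1)/160 + 3281*log(z + 3)/7200 - 2144*log(z + 6)/4095 + 109/(120*z + 360) + C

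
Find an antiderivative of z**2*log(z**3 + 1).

Let u = z**3 + 1, so du = (3*z**2) dz.
The integral becomes (1/3)·∫ log(u) du; integrate by parts with u′=log(u), dv′=du.

z**3*log(z**3 + 1)/3 - z**3/3 + log(z**3 + 1)/3 + C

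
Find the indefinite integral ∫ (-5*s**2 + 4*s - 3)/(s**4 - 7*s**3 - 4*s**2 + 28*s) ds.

-3*log(s)/28 - 44*log(s - 7)/63 + 3*log(s - 2)/8 + 31*log(s + 2)/72 + C

Factor the denominator: s*(s - 7)*(s - 2)*(s + 2).
Partial-fraction decomposition: 31/(72*(s + 2)) + 3/(8*(s - 2)) - 44/(63*(s - 7)) - 3/(28*s).
Integrate each term: A/(s−a) contributes A·log|s−a|.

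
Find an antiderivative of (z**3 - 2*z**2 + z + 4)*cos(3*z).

z**3*sin(3*z)/3 - 2*z**2*sin(3*z)/3 + z**2*cos(3*z)/3 + z*sin(3*z)/9 - 4*z*cos(3*z)/9 + 40*sin(3*z)/27 + cos(3*z)/27 + C

Use integration by parts with u = z**3 - 2*z**2 + z + 4, dv = cos(3*z) dz, so v = sin(3*z)/3.
Apply parts 3 times (tabular method): alternate signs, differentiate u down to 0, integrate dv up.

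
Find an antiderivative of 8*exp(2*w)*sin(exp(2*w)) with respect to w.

-4*cos(exp(2*w)) + C

Let u = exp(2*w), so du = (2*exp(2*w)) dw.
Rewriting, the integral becomes 4·∫ sin(u) du = 4·-cos(u).
Substituting back, u = exp(2*w).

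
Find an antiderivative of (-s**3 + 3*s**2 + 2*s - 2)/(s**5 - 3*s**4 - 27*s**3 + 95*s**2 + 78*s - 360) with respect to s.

Factor the denominator: (s - 4)*(s - 3)**2*(s + 2)*(s + 5).
Partial-fraction decomposition: 47/(432*(s + 5)) - 7/(225*(s + 2)) + 43/(400*(s - 3)) - 1/(10*(s - 3)**2) - 5/(27*(s - 4)).
Integrate each term; A/(s−a) gives A·log|s−a|; A/(s−a)² gives −A/(s−a).

-5*log(s - 4)/27 + 43*log(s - 3)/400 - 7*log(s + 2)/225 + 47*log(s + 5)/432 + 1/(10*s - 30) + C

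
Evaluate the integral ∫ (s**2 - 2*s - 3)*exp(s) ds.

(s**2 - 4*s + 1)*exp(s) + C

Use integration by parts with u = s**2 - 2*s - 3, dv = exp(s) ds, so v = exp(s).
Apply parts 2 times (tabular method): alternate signs, differentiate u down to 0, integrate dv up.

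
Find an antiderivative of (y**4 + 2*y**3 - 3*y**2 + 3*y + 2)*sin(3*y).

Use integration by parts with u = y**4 + 2*y**3 - 3*y**2 + 3*y + 2, dv = sin(3*y) dy, so v = -cos(3*y)/3.
Apply parts 4 times (tabular method): alternate signs, differentiate u down to 0, integrate dv up.

-y**4*cos(3*y)/3 + 4*y**3*sin(3*y)/9 - 2*y**3*cos(3*y)/3 + 2*y**2*sin(3*y)/3 + 13*y**2*cos(3*y)/9 - 26*y*sin(3*y)/27 - 5*y*cos(3*y)/9 + 5*sin(3*y)/27 - 80*cos(3*y)/81 + C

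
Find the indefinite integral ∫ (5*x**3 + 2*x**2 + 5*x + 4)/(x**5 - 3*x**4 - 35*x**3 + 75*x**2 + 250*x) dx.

2*log(x)/125 + 1544*log(x - 5)/6125 + 19*log(x + 2)/147 - 149*log(x + 5)/375 - 352/(175*x - 875) + C

Factor the denominator: x*(x - 5)**2*(x + 2)*(x + 5).
Partial-fraction decomposition: -149/(375*(x + 5)) + 19/(147*(x + 2)) + 1544/(6125*(x - 5)) + 352/(175*(x - 5)**2) + 2/(125*x).
Integrate each term; A/(x−a) gives A·log|x−a|; A/(x−a)² gives −A/(x−a).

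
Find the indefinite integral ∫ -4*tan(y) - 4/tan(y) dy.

-4*log(tan(y)) + C

Let u = tan(y), so du = (tan(y)**2 + 1) dy.
Rewriting, the integral becomes -4·∫ 1/u du = -4·log(u).
Substituting back, u = tan(y).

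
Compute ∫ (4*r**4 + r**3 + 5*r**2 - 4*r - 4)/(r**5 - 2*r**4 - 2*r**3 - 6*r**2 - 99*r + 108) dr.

Factor the denominator: (r - 4)*(r - 1)*(r + 3)*(r**2 + 9).
Partial-fraction decomposition: (511*r + 1059)/(450*(r**2 + 9)) + 25/(36*(r + 3)) - 1/(60*(r - 1)) + 164/(75*(r - 4)).
Integrate each term; A/(r−a) gives A·log|r−a|; the (Br+D)/(r²+p²) term gives a log and an atan.

164*log(r - 4)/75 - log(r - 1)/60 + 25*log(r + 3)/36 + 511*log(r**2 + 9)/900 + 353*atan(r/3)/450 + C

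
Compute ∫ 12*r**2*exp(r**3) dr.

Let u = r**3, so du = (3*r**2) dr.
Rewriting, the integral becomes 4·∫ e^u du = 4·e^u.
Substituting back, u = r**3.

4*exp(r**3) + C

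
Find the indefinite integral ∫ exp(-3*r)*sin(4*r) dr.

Let I denote the integral. Integrate by parts with u = sin(4*r), dv = exp(-3*r) dr, so v = -exp(-3*r)/3: I = -exp(-3*r)*sin(4*r)/3 + (4/3)·∫ exp(-3*r)*cos(4*r) dr.
Apply parts again with u = cos(4*r), dv = exp(-3*r) dr: ∫ exp(-3*r)*cos(4*r) dr = -exp(-3*r)*cos(4*r)/3 − (4/3)·I. Substituting back brings back I: I = -exp(-3*r)*sin(4*r)/3 - 4*exp(-3*r)*cos(4*r)/9 − (16/9)·I.
Solving for I: (1 + 16/9)·I equals the remaining terms, so I = (9/25)·(-exp(-3*r)*sin(4*r)/3 - 4*exp(-3*r)*cos(4*r)/9).

-3*exp(-3*r)*sin(4*r)/25 - 4*exp(-3*r)*cos(4*r)/25 + C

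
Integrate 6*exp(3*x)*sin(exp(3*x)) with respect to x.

Let u = exp(3*x), so du = (3*exp(3*x)) dx.
Rewriting, the integral becomes 2·∫ sin(u) du = 2·-cos(u).
Substituting back, u = exp(3*x).

-2*cos(exp(3*x)) + C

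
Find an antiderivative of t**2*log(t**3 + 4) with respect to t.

Let u = t**3 + 4, so du = (3*t**2) dt.
The integral becomes (1/3)·∫ log(u) du; integrate by parts with u′=log(u), dv′=du.

t**3*log(t**3 + 4)/3 - t**3/3 + 4*log(t**3 + 4)/3 + C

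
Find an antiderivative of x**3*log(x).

Use integration by parts with u = log(x), dv = x**3 dx.
Then du = 1/x dx and v = x**4/4.

x**4*log(x)/4 - x**4/16 + C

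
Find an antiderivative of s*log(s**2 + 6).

Let u = s**2 + 6, so du = (2*s) ds.
The integral becomes (1/2)·∫ log(u) du; integrate by parts with u′=log(u), dv′=du.

s**2*log(s**2 + 6)/2 - s**2/2 + 3*log(s**2 + 6) + C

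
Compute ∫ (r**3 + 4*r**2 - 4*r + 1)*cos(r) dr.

r**3*sin(r) + 4*r**2*sin(r) + 3*r**2*cos(r) - 10*r*sin(r) + 8*r*cos(r) - 7*sin(r) - 10*cos(r) + C

Use integration by parts with u = r**3 + 4*r**2 - 4*r + 1, dv = cos(r) dr, so v = sin(r).
Apply parts 3 times (tabular method): alternate signs, differentiate u down to 0, integrate dv up.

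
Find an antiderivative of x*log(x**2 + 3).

Let u = x**2 + 3, so du = (2*x) dx.
The integral becomes (1/2)·∫ log(u) du; integrate by parts with u′=log(u), dv′=du.

x**2*log(x**2 + 3)/2 - x**2/2 + 3*log(x**2 + 3)/2 + C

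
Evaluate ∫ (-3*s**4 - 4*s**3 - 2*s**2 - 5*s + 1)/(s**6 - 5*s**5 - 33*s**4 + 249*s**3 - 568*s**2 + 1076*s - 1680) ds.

Factor the denominator: (s - 5)*(s - 4)*(s - 3)*(s + 7)*(s**2 + 4).
Partial-fraction decomposition: (1691*s + 4540)/(79924*(s**2 + 4)) + 5893/(69960*(s + 7)) - 383/(260*(s - 3)) + 215/(44*(s - 4)) - 2449/(696*(s - 5)).
Integrate each term; A/(s−a) gives A·log|s−a|; the (Bs+D)/(s²+p²) term gives a log and an atan.

-2449*log(s - 5)/696 + 215*log(s - 4)/44 - 383*log(s - 3)/260 + 5893*log(s + 7)/69960 + 1691*log(s**2 + 4)/159848 + 1135*atan(s/2)/39962 + C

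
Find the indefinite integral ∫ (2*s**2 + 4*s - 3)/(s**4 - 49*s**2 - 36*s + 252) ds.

123*log(s - 7)/650 - 13*log(s - 2)/200 + log(s + 3)/50 - 15*log(s + 6)/104 + C

Factor the denominator: (s - 7)*(s - 2)*(s + 3)*(s + 6).
Partial-fraction decomposition: -15/(104*(s + 6)) + 1/(50*(s + 3)) - 13/(200*(s - 2)) + 123/(650*(s - 7)).
Integrate each term: A/(s−a) contributes A·log|s−a|.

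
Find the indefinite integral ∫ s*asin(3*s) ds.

Use integration by parts with u = arcsin(3*s), dv = s ds.
Then du = 3/sqrt(-9*s**2 + 1) ds.

s**2*asin(3*s)/2 + s*sqrt(-9*s**2 + 1)/12 - asin(3*s)/36 + C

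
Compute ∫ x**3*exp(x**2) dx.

Let u = x², du = 2x dx; rewrite as (1/2)∫ u^1·exp(1u) du.
Now integrate by parts 1 time.

(x**2 - 1)*exp(x**2)/2 + C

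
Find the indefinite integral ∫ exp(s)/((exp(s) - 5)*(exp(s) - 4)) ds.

log(exp(s) - 5) - log(exp(s) - 4) + C

Let u = e^s, du = e^s ds.
The integral becomes ∫ du/((u-4)(u-5)); decompose into partial fractions.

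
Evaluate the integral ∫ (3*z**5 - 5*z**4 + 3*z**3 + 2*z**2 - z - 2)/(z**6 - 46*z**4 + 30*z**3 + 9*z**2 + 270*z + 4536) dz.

Factor the denominator: (z - 6)*(z - 4)*(z + 3)*(z + 7)*(z**2 + 9).
Partial-fraction decomposition: (1633*z - 2673)/(7830*(z**2 + 9)) + 7919/(4147*(z + 7)) - 299/(1134*(z + 3)) - 201/(385*(z - 4)) + 1756/(1053*(z - 6)).
Integrate each term; A/(z−a) gives A·log|z−a|; the (Bz+D)/(z²+p²) term gives a log and an atan.

1756*log(z - 6)/1053 - 201*log(z - 4)/385 - 299*log(z + 3)/1134 + 7919*log(z + 7)/4147 + 1633*log(z**2 + 9)/15660 - 33*atan(z/3)/290 + C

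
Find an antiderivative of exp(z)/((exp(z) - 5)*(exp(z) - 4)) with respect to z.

log(exp(z) - 5) - log(exp(z) - 4) + C

Let u = e^z, du = e^z dz.
The integral becomes ∫ du/((u-4)(u-5)); decompose into partial fractions.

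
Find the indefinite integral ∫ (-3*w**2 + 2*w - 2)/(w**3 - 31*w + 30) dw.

Factor the denominator: (w - 5)*(w - 1)*(w + 6).
Partial-fraction decomposition: -122/(77*(w + 6)) + 3/(28*(w - 1)) - 67/(44*(w - 5)).
Integrate each term: A/(w−a) contributes A·log|w−a|.

-67*log(w - 5)/44 + 3*log(w - 1)/28 - 122*log(w + 6)/77 + C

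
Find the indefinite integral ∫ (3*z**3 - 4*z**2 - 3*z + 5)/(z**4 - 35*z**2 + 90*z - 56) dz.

Factor the denominator: (z - 4)*(z - 2)*(z - 1)*(z + 7).
Partial-fraction decomposition: 109/(72*(z + 7)) + 1/(24*(z - 1)) - 7/(18*(z - 2)) + 11/(6*(z - 4)).
Integrate each term: A/(z−a) contributes A·log|z−a|.

11*log(z - 4)/6 - 7*log(z - 2)/18 + log(z - 1)/24 + 109*log(z + 7)/72 + C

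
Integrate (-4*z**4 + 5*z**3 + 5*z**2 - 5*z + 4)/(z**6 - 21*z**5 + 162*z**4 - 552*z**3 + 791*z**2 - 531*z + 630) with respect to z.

Factor the denominator: (z - 7)*(z - 6)*(z - 5)*(z - 3)*(z**2 + 1).
Partial-fraction decomposition: -(29*z - 11)/(1924*(z**2 + 1)) + 31/(48*(z - 3)) - 1771/(104*(z - 5)) + 3950/(111*(z - 6)) - 307/(16*(z - 7)).
Integrate each term; A/(z−a) gives A·log|z−a|; the (Bz+D)/(z²+p²) term gives a log and an atan.

-307*log(z - 7)/16 + 3950*log(z - 6)/111 - 1771*log(z - 5)/104 + 31*log(z - 3)/48 - 29*log(z**2 + 1)/3848 + 11*atan(z)/1924 + C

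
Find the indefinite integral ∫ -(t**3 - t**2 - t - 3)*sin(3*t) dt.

t**3*cos(3*t)/3 - t**2*sin(3*t)/3 - t**2*cos(3*t)/3 + 2*t*sin(3*t)/9 - 5*t*cos(3*t)/9 + 5*sin(3*t)/27 - 25*cos(3*t)/27 + C

Use integration by parts with u = t**3 - t**2 - t - 3, dv = -sin(3*t) dt, so v = cos(3*t)/3.
Apply parts 3 times (tabular method): alternate signs, differentiate u down to 0, integrate dv up.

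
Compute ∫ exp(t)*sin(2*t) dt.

Let I denote the integral. Integrate by parts with u = sin(2*t), dv = exp(t) dt, so v = exp(t): I = exp(t)*sin(2*t) − 2·∫ exp(t)*cos(2*t) dt.
Apply parts again with u = cos(2*t), dv = exp(t) dt: ∫ exp(t)*cos(2*t) dt = exp(t)*cos(2*t) + 2·I. Substituting back brings back I: I = exp(t)*sin(2*t) - 2*exp(t)*cos(2*t) − 4·I.
Solving for I: (1 + 4)·I equals the remaining terms, so I = (1/5)·(exp(t)*sin(2*t) - 2*exp(t)*cos(2*t)).

exp(t)*sin(2*t)/5 - 2*exp(t)*cos(2*t)/5 + C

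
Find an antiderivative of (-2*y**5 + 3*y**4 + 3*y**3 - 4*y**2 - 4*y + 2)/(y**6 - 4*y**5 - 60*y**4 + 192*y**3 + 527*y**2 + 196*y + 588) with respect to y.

Factor the denominator: (y - 7)*(y - 6)*(y + 2)*(y + 7)*(y**2 + 1).
Partial-fraction decomposition: -9*(17*y - 9)/(9250*(y**2 + 1)) - 19811/(22750*(y + 7)) + 41/(900*(y + 2)) + 5591/(1924*(y - 6)) - 6401/(1575*(y - 7)).
Integrate each term; A/(y−a) gives A·log|y−a|; the (By+D)/(y²+p²) term gives a log and an atan.

-6401*log(y - 7)/1575 + 5591*log(y - 6)/1924 + 41*log(y + 2)/900 - 19811*log(y + 7)/22750 - 153*log(y**2 + 1)/18500 + 81*atan(y)/9250 + C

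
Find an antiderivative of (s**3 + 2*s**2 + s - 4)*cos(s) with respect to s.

Use integration by parts with u = s**3 + 2*s**2 + s - 4, dv = cos(s) ds, so v = sin(s).
Apply parts 3 times (tabular method): alternate signs, differentiate u down to 0, integrate dv up.

s**3*sin(s) + 2*s**2*sin(s) + 3*s**2*cos(s) - 5*s*sin(s) + 4*s*cos(s) - 8*sin(s) - 5*cos(s) + C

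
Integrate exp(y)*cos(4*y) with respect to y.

4*exp(y)*sin(4*y)/17 + exp(y)*cos(4*y)/17 + C

Let I denote the integral. Integrate by parts with u = cos(4*y), dv = exp(y) dy, so v = exp(y): I = exp(y)*cos(4*y) + 4·∫ exp(y)*sin(4*y) dy.
Apply parts again with u = sin(4*y), dv = exp(y) dy: ∫ exp(y)*sin(4*y) dy = exp(y)*sin(4*y) − 4·I. Substituting back brings back I: I = 4*exp(y)*sin(4*y) + exp(y)*cos(4*y) − 16·I.
Solving for I: (1 + 16)·I equals the remaining terms, so I = (1/17)·(4*exp(y)*sin(4*y) + exp(y)*cos(4*y)).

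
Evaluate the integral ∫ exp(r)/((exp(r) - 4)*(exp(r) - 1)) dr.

Let u = e^r, du = e^r dr.
The integral becomes ∫ du/((u-1)(u-4)); decompose into partial fractions.

log(exp(r) - 4)/3 - log(exp(r) - 1)/3 + C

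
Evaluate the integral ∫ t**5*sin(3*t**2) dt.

Let u = t², du = 2t dt; rewrite as (1/2)∫ u^2·sin(3u) du.
Now integrate by parts 2 times.

-t**4*cos(3*t**2)/6 + t**2*sin(3*t**2)/9 + cos(3*t**2)/27 + C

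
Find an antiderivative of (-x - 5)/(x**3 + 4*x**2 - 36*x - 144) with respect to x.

-11*log(x - 6)/120 + log(x + 4)/20 + log(x + 6)/24 + C

Factor the denominator: (x - 6)*(x + 4)*(x + 6).
Partial-fraction decomposition: 1/(24*(x + 6)) + 1/(20*(x + 4)) - 11/(120*(x - 6)).
Integrate each term: A/(x−a) contributes A·log|x−a|.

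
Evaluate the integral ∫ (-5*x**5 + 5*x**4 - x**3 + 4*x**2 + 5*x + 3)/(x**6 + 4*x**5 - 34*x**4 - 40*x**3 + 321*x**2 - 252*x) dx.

-log(x)/84 - 5603*log(x - 3)/3675 + 11*log(x - 1)/160 + 6511*log(x + 4)/2940 - 96547*log(x + 7)/16800 + 261/(140*x - 420) + C

Factor the denominator: x*(x - 3)**2*(x - 1)*(x + 4)*(x + 7).
Partial-fraction decomposition: -96547/(16800*(x + 7)) + 6511/(2940*(x + 4)) + 11/(160*(x - 1)) - 5603/(3675*(x - 3)) - 261/(140*(x - 3)**2) - 1/(84*x).
Integrate each term; A/(x−a) gives A·log|x−a|; A/(x−a)² gives −A/(x−a).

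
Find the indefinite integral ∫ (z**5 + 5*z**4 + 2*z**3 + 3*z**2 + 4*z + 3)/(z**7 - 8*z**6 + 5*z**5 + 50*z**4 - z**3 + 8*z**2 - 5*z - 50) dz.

-229555*log(z - 5)/2384928 + 3*log(z - 1)/32 - log(z + 1)/36 + 13*log(z + 2)/245 - 77*log(z**2 + 1)/6760 - 151*atan(z)/3380 - 3299/(2184*z - 10920) + C

Factor the denominator: (z - 5)**2*(z - 1)*(z + 1)*(z + 2)*(z**2 + 1).
Partial-fraction decomposition: -(77*z + 151)/(3380*(z**2 + 1)) + 13/(245*(z + 2)) - 1/(36*(z + 1)) + 3/(32*(z - 1)) - 229555/(2384928*(z - 5)) + 3299/(2184*(z - 5)**2).
Integrate each term; A/(z−a) gives A·log|z−a|; the (Bz+D)/(z²+p²) term gives a log and an atan.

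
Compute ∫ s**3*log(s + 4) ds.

Use integration by parts with u = log(s + 4), dv = s**3 ds.
Then du = 1/(s + 4) ds and v = s**4/4.

s**4*log(s + 4)/4 - s**4/16 + s**3/3 - 2*s**2 + 16*s - 64*log(s + 4) + C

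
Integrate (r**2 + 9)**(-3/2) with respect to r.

r/(9*sqrt(r**2 + 9)) + C

Substitute r = 3·tan(θ), so dr = 3·sec(θ)^2 dθ and the radical becomes sqrt(r**2 + 9) = 3·sec(θ) by the Pythagorean identity.
Integrate the resulting trig expression in θ, then back-substitute tan(θ) = r/3, sec(θ) = sqrt(r**2 + 9)/3 (absorbing any constant into C).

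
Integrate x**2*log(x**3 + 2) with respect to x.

x**3*log(x**3 + 2)/3 - x**3/3 + 2*log(x**3 + 2)/3 + C

Let u = x**3 + 2, so du = (3*x**2) dx.
The integral becomes (1/3)·∫ log(u) du; integrate by parts with u′=log(u), dv′=du.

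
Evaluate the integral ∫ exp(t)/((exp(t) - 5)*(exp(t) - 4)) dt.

Let u = e^t, du = e^t dt.
The integral becomes ∫ du/((u-5)(u-4)); decompose into partial fractions.

log(exp(t) - 5) - log(exp(t) - 4) + C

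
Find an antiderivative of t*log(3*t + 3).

Use integration by parts with u = log(3*t + 3), dv = t dt.
Then du = 3/(3*t + 3) dt and v = t**2/2.

t**2*log(3*t + 3)/2 - t**2/4 + t/2 - log(t + 1)/2 + C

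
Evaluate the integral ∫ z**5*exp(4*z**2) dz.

Let u = z², du = 2z dz; rewrite as (1/2)∫ u^2·exp(4u) du.
Now integrate by parts 2 times.

(8*z**4 - 4*z**2 + 1)*exp(4*z**2)/64 + C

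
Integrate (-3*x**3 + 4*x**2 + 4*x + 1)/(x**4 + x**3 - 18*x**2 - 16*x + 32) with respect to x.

Factor the denominator: (x - 4)*(x - 1)*(x + 2)*(x + 4).
Partial-fraction decomposition: -241/(80*(x + 4)) + 11/(12*(x + 2)) - 2/(15*(x - 1)) - 37/(48*(x - 4)).
Integrate each term: A/(x−a) contributes A·log|x−a|.

-37*log(x - 4)/48 - 2*log(x - 1)/15 + 11*log(x + 2)/12 - 241*log(x + 4)/80 + C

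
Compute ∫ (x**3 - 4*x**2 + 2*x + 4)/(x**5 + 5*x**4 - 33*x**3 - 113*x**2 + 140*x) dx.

Factor the denominator: x*(x - 5)*(x - 1)*(x + 4)*(x + 7).
Partial-fraction decomposition: -61/(224*(x + 7)) + 11/(45*(x + 4)) - 3/(160*(x - 1)) + 13/(720*(x - 5)) + 1/(35*x).
Integrate each term: A/(x−a) contributes A·log|x−a|.

log(x)/35 + 13*log(x - 5)/720 - 3*log(x - 1)/160 + 11*log(x + 4)/45 - 61*log(x + 7)/224 + C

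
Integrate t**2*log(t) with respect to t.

Use integration by parts with u = log(t), dv = t**2 dt.
Then du = 1/t dt and v = t**3/3.

t**3*log(t)/3 - t**3/9 + C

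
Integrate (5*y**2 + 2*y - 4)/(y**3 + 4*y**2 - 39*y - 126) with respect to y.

Factor the denominator: (y - 6)*(y + 3)*(y + 7).
Partial-fraction decomposition: 227/(52*(y + 7)) - 35/(36*(y + 3)) + 188/(117*(y - 6)).
Integrate each term: A/(y−a) contributes A·log|y−a|.

188*log(y - 6)/117 - 35*log(y + 3)/36 + 227*log(y + 7)/52 + C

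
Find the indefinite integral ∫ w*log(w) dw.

Use integration by parts with u = log(w), dv = w dw.
Then du = 1/w dw and v = w**2/2.

w**2*log(w)/2 - w**2/4 + C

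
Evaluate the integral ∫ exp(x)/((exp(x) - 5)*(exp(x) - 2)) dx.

log(exp(x) - 5)/3 - log(exp(x) - 2)/3 + C

Let u = e^x, du = e^x dx.
The integral becomes ∫ du/((u-2)(u-5)); decompose into partial fractions.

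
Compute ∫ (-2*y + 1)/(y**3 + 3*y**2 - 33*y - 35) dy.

Factor the denominator: (y - 5)*(y + 1)*(y + 7).
Partial-fraction decomposition: 5/(24*(y + 7)) - 1/(12*(y + 1)) - 1/(8*(y - 5)).
Integrate each term: A/(y−a) contributes A·log|y−a|.

-log(y - 5)/8 - log(y + 1)/12 + 5*log(y + 7)/24 + C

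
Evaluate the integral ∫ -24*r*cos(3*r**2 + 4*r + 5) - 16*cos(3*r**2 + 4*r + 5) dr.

Let u = 3*r**2 + 4*r + 5, so du = (6*r + 4) dr.
Rewriting, the integral becomes -4·∫ cos(u) du = -4·sin(u).
Substituting back, u = 3*r**2 + 4*r + 5.

-4*sin(3*r**2 + 4*r + 5) + C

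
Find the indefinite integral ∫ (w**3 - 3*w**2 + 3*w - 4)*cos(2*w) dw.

Use integration by parts with u = w**3 - 3*w**2 + 3*w - 4, dv = cos(2*w) dw, so v = sin(2*w)/2.
Apply parts 3 times (tabular method): alternate signs, differentiate u down to 0, integrate dv up.

w**3*sin(2*w)/2 - 3*w**2*sin(2*w)/2 + 3*w**2*cos(2*w)/4 + 3*w*sin(2*w)/4 - 3*w*cos(2*w)/2 - 5*sin(2*w)/4 + 3*cos(2*w)/8 + C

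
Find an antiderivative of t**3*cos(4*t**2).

Let u = t², du = 2t dt; rewrite as (1/2)∫ u^1·cos(4u) du.
Now integrate by parts 1 time.

t**2*sin(4*t**2)/8 + cos(4*t**2)/32 + C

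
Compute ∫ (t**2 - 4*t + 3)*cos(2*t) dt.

Use integration by parts with u = t**2 - 4*t + 3, dv = cos(2*t) dt, so v = sin(2*t)/2.
Apply parts 2 times (tabular method): alternate signs, differentiate u down to 0, integrate dv up.

t**2*sin(2*t)/2 - 2*t*sin(2*t) + t*cos(2*t)/2 + 5*sin(2*t)/4 - cos(2*t) + C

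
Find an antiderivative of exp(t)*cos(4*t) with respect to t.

Let I denote the integral. Integrate by parts with u = cos(4*t), dv = exp(t) dt, so v = exp(t): I = exp(t)*cos(4*t) + 4·∫ exp(t)*sin(4*t) dt.
Apply parts again with u = sin(4*t), dv = exp(t) dt: ∫ exp(t)*sin(4*t) dt = exp(t)*sin(4*t) − 4·I. Substituting back brings back I: I = 4*exp(t)*sin(4*t) + exp(t)*cos(4*t) − 16·I.
Solving for I: (1 + 16)·I equals the remaining terms, so I = (1/17)·(4*exp(t)*sin(4*t) + exp(t)*cos(4*t)).

4*exp(t)*sin(4*t)/17 + exp(t)*cos(4*t)/17 + C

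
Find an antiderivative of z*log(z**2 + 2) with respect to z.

Let u = z**2 + 2, so du = (2*z) dz.
The integral becomes (1/2)·∫ log(u) du; integrate by parts with u′=log(u), dv′=du.

z**2*log(z**2 + 2)/2 - z**2/2 + log(z**2 + 2) + C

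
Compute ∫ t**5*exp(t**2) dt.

Let u = t², du = 2t dt; rewrite as (1/2)∫ u^2·exp(1u) du.
Now integrate by parts 2 times.

(t**4 - 2*t**2 + 2)*exp(t**2)/2 + C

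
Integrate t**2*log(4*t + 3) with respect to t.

Use integration by parts with u = log(4*t + 3), dv = t**2 dt.
Then du = 4/(4*t + 3) dt and v = t**3/3.

t**3*log(4*t + 3)/3 - t**3/9 + t**2/8 - 3*t/16 + 9*log(4*t + 3)/64 + C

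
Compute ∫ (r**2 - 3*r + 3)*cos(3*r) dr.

r**2*sin(3*r)/3 - r*sin(3*r) + 2*r*cos(3*r)/9 + 25*sin(3*r)/27 - cos(3*r)/3 + C

Use integration by parts with u = r**2 - 3*r + 3, dv = cos(3*r) dr, so v = sin(3*r)/3.
Apply parts 2 times (tabular method): alternate signs, differentiate u down to 0, integrate dv up.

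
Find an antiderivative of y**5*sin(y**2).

-y**4*cos(y**2)/2 + y**2*sin(y**2) + cos(y**2) + C

Let u = y², du = 2y dy; rewrite as (1/2)∫ u^2·sin(1u) du.
Now integrate by parts 2 times.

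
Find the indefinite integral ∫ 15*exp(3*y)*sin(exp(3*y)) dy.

Let u = exp(3*y), so du = (3*exp(3*y)) dy.
Rewriting, the integral becomes 5·∫ sin(u) du = 5·-cos(u).
Substituting back, u = exp(3*y).

-5*cos(exp(3*y)) + C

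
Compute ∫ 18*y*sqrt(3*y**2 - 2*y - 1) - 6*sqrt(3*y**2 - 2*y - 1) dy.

2*(3*y**2 - 2*y - 1)**(3/2) + C

Let u = 3*y**2 - 2*y - 1, so du = (6*y - 2) dy.
Rewriting, the integral becomes 3·∫ √u du = 3·(2/3)u^(3/2).
Substituting back, u = 3*y**2 - 2*y - 1.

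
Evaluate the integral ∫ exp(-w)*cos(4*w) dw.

Let I denote the integral. Integrate by parts with u = cos(4*w), dv = exp(-w) dw, so v = -exp(-w): I = -exp(-w)*cos(4*w) − 4·∫ exp(-w)*sin(4*w) dw.
Apply parts again with u = sin(4*w), dv = exp(-w) dw: ∫ exp(-w)*sin(4*w) dw = -exp(-w)*sin(4*w) + 4·I. Substituting back brings back I: I = 4*exp(-w)*sin(4*w) - exp(-w)*cos(4*w) − 16·I.
Solving for I: (1 + 16)·I equals the remaining terms, so I = (1/17)·(4*exp(-w)*sin(4*w) - exp(-w)*cos(4*w)).

4*exp(-w)*sin(4*w)/17 - exp(-w)*cos(4*w)/17 + C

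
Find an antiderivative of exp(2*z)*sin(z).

2*exp(2*z)*sin(z)/5 - exp(2*z)*cos(z)/5 + C

Let I denote the integral. Integrate by parts with u = sin(z), dv = exp(2*z) dz, so v = exp(2*z)/2: I = exp(2*z)*sin(z)/2 − (1/2)·∫ exp(2*z)*cos(z) dz.
Apply parts again with u = cos(z), dv = exp(2*z) dz: ∫ exp(2*z)*cos(z) dz = exp(2*z)*cos(z)/2 + (1/2)·I. Substituting back brings back I: I = exp(2*z)*sin(z)/2 - exp(2*z)*cos(z)/4 − (1/4)·I.
Solving for I: (1 + 1/4)·I equals the remaining terms, so I = (4/5)·(exp(2*z)*sin(z)/2 - exp(2*z)*cos(z)/4).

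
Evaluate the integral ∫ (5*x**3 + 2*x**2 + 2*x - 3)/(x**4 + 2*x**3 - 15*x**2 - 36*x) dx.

Factor the denominator: x*(x - 4)*(x + 3)**2.
Partial-fraction decomposition: 65/(21*(x + 3)) - 6/(x + 3)**2 + 51/(28*(x - 4)) + 1/(12*x).
Integrate each term; A/(x−a) gives A·log|x−a|; A/(x−a)² gives −A/(x−a).

log(x)/12 + 51*log(x - 4)/28 + 65*log(x + 3)/21 + 6/(x + 3) + C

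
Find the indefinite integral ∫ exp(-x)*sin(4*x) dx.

-exp(-x)*sin(4*x)/17 - 4*exp(-x)*cos(4*x)/17 + C

Let I denote the integral. Integrate by parts with u = sin(4*x), dv = exp(-x) dx, so v = -exp(-x): I = -exp(-x)*sin(4*x) + 4·∫ exp(-x)*cos(4*x) dx.
Apply parts again with u = cos(4*x), dv = exp(-x) dx: ∫ exp(-x)*cos(4*x) dx = -exp(-x)*cos(4*x) − 4·I. Substituting back brings back I: I = -exp(-x)*sin(4*x) - 4*exp(-x)*cos(4*x) − 16·I.
Solving for I: (1 + 16)·I equals the remaining terms, so I = (1/17)·(-exp(-x)*sin(4*x) - 4*exp(-x)*cos(4*x)).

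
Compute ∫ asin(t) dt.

Use integration by parts with u = arcsin(t), dv = dt.
Then du = 1/sqrt(-t**2 + 1) dt.

t*asin(t) + sqrt(-t**2 + 1) + C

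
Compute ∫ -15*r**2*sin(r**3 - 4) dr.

Let u = r**3 - 4, so du = (3*r**2) dr.
Rewriting, the integral becomes -5·∫ sin(u) du = -5·-cos(u).
Substituting back, u = r**3 - 4.

5*cos(r**3 - 4) + C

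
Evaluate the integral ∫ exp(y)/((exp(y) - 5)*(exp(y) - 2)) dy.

Let u = e^y, du = e^y dy.
The integral becomes ∫ du/((u-5)(u-2)); decompose into partial fractions.

log(exp(y) - 5)/3 - log(exp(y) - 2)/3 + C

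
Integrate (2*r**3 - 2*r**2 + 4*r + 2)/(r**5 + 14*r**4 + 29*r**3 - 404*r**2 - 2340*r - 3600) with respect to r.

Factor the denominator: (r - 6)*(r + 4)*(r + 5)**2*(r + 6).
Partial-fraction decomposition: -263/(12*(r + 6)) + 1596/(121*(r + 5)) - 318/(11*(r + 5)**2) + 87/(10*(r + 4)) + 193/(7260*(r - 6)).
Integrate each term; A/(r−a) gives A·log|r−a|; A/(r−a)² gives −A/(r−a).

193*log(r - 6)/7260 + 87*log(r + 4)/10 + 1596*log(r + 5)/121 - 263*log(r + 6)/12 + 318/(11*r + 55) + C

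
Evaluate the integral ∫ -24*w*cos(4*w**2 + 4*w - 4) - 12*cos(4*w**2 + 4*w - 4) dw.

-3*sin(4*w**2 + 4*w - 4) + C

Let u = 4*w**2 + 4*w - 4, so du = (8*w + 4) dw.
Rewriting, the integral becomes -3·∫ cos(u) du = -3·sin(u).
Substituting back, u = 4*w**2 + 4*w - 4.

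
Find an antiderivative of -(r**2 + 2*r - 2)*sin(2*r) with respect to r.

r**2*cos(2*r)/2 - r*sin(2*r)/2 + r*cos(2*r) - sin(2*r)/2 - 5*cos(2*r)/4 + C

Use integration by parts with u = r**2 + 2*r - 2, dv = -sin(2*r) dr, so v = cos(2*r)/2.
Apply parts 2 times (tabular method): alternate signs, differentiate u down to 0, integrate dv up.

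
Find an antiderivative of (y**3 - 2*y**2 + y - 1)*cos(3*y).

y**3*sin(3*y)/3 - 2*y**2*sin(3*y)/3 + y**2*cos(3*y)/3 + y*sin(3*y)/9 - 4*y*cos(3*y)/9 - 5*sin(3*y)/27 + cos(3*y)/27 + C

Use integration by parts with u = y**3 - 2*y**2 + y - 1, dv = cos(3*y) dy, so v = sin(3*y)/3.
Apply parts 3 times (tabular method): alternate signs, differentiate u down to 0, integrate dv up.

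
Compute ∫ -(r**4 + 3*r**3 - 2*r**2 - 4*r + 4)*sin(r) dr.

r**4*cos(r) - 4*r**3*sin(r) + 3*r**3*cos(r) - 9*r**2*sin(r) - 14*r**2*cos(r) + 28*r*sin(r) - 22*r*cos(r) + 22*sin(r) + 32*cos(r) + C

Use integration by parts with u = r**4 + 3*r**3 - 2*r**2 - 4*r + 4, dv = -sin(r) dr, so v = cos(r).
Apply parts 4 times (tabular method): alternate signs, differentiate u down to 0, integrate dv up.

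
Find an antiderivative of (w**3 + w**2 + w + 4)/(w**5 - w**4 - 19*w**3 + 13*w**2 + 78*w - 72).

Factor the denominator: (w - 4)*(w - 2)*(w - 1)*(w + 3)**2.
Partial-fraction decomposition: -1669/(19600*(w + 3)) + 17/(140*(w + 3)**2) + 7/(48*(w - 1)) - 9/(25*(w - 2)) + 44/(147*(w - 4)).
Integrate each term; A/(w−a) gives A·log|w−a|; A/(w−a)² gives −A/(w−a).

44*log(w - 4)/147 - 9*log(w - 2)/25 + 7*log(w - 1)/48 - 1669*log(w + 3)/19600 - 17/(140*w + 420) + C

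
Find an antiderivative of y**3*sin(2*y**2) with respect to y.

Let u = y², du = 2y dy; rewrite as (1/2)∫ u^1·sin(2u) du.
Now integrate by parts 1 time.

-y**2*cos(2*y**2)/4 + sin(2*y**2)/8 + C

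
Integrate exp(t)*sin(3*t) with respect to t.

exp(t)*sin(3*t)/10 - 3*exp(t)*cos(3*t)/10 + C

Let I denote the integral. Integrate by parts with u = sin(3*t), dv = exp(t) dt, so v = exp(t): I = exp(t)*sin(3*t) − 3·∫ exp(t)*cos(3*t) dt.
Apply parts again with u = cos(3*t), dv = exp(t) dt: ∫ exp(t)*cos(3*t) dt = exp(t)*cos(3*t) + 3·I. Substituting back brings back I: I = exp(t)*sin(3*t) - 3*exp(t)*cos(3*t) − 9·I.
Solving for I: (1 + 9)·I equals the remaining terms, so I = (1/10)·(exp(t)*sin(3*t) - 3*exp(t)*cos(3*t)).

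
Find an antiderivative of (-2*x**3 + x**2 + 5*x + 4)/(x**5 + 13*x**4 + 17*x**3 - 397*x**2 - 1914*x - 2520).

Factor the denominator: (x - 6)*(x + 3)*(x + 4)*(x + 5)*(x + 7).
Partial-fraction decomposition: 88/(39*(x + 7)) - 127/(22*(x + 5)) + 64/(15*(x + 4)) - 13/(18*(x + 3)) - 181/(6435*(x - 6)).
Integrate each term: A/(x−a) contributes A·log|x−a|.

-181*log(x - 6)/6435 - 13*log(x + 3)/18 + 64*log(x + 4)/15 - 127*log(x + 5)/22 + 88*log(x + 7)/39 + C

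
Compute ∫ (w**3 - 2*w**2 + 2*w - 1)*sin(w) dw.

-w**3*cos(w) + 3*w**2*sin(w) + 2*w**2*cos(w) - 4*w*sin(w) + 4*w*cos(w) - 4*sin(w) - 3*cos(w) + C

Use integration by parts with u = w**3 - 2*w**2 + 2*w - 1, dv = sin(w) dw, so v = -cos(w).
Apply parts 3 times (tabular method): alternate signs, differentiate u down to 0, integrate dv up.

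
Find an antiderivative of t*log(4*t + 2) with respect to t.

t**2*log(4*t + 2)/2 - t**2/4 + t/4 - log(2*t + 1)/8 + C

Use integration by parts with u = log(4*t + 2), dv = t dt.
Then du = 4/(4*t + 2) dt and v = t**2/2.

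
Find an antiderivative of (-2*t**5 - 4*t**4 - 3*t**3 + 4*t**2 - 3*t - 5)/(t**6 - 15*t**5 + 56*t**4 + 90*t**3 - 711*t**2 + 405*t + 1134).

Factor the denominator: (t - 7)*(t - 6)*(t - 3)**2*(t + 1)*(t + 3).
Partial-fraction decomposition: -283/(6480*(t + 3)) + 3/(1792*(t + 1)) - 8681/(1728*(t - 3)) - 869/(288*(t - 3)**2) + 21263/(567*(t - 6)) - 44077/(1280*(t - 7)).
Integrate each term; A/(t−a) gives A·log|t−a|; A/(t−a)² gives −A/(t−a).

-44077*log(t - 7)/1280 + 21263*log(t - 6)/567 - 8681*log(t - 3)/1728 + 3*log(t + 1)/1792 - 283*log(t + 3)/6480 + 869/(288*t - 864) + C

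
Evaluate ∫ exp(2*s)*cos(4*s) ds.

exp(2*s)*sin(4*s)/5 + exp(2*s)*cos(4*s)/10 + C

Let I denote the integral. Integrate by parts with u = cos(4*s), dv = exp(2*s) ds, so v = exp(2*s)/2: I = exp(2*s)*cos(4*s)/2 + 2·∫ exp(2*s)*sin(4*s) ds.
Apply parts again with u = sin(4*s), dv = exp(2*s) ds: ∫ exp(2*s)*sin(4*s) ds = exp(2*s)*sin(4*s)/2 − 2·I. Substituting back brings back I: I = exp(2*s)*sin(4*s) + exp(2*s)*cos(4*s)/2 − 4·I.
Solving for I: (1 + 4)·I equals the remaining terms, so I = (1/5)·(exp(2*s)*sin(4*s) + exp(2*s)*cos(4*s)/2).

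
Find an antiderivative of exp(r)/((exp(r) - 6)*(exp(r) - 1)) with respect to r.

Let u = e^r, du = e^r dr.
The integral becomes ∫ du/((u-1)(u-6)); decompose into partial fractions.

log(exp(r) - 6)/5 - log(exp(r) - 1)/5 + C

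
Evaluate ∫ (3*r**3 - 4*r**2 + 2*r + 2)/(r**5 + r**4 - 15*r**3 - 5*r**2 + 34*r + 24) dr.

Factor the denominator: (r - 3)*(r - 2)*(r + 1)**2*(r + 4).
Partial-fraction decomposition: -131/(189*(r + 4)) + 23/(48*(r + 1)) - 7/(36*(r + 1)**2) - 7/(27*(r - 2)) + 53/(112*(r - 3)).
Integrate each term; A/(r−a) gives A·log|r−a|; A/(r−a)² gives −A/(r−a).

53*log(r - 3)/112 - 7*log(r - 2)/27 + 23*log(r + 1)/48 - 131*log(r + 4)/189 + 7/(36*r + 36) + C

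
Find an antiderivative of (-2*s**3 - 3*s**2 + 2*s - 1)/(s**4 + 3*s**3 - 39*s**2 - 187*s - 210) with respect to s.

Factor the denominator: (s - 7)*(s + 2)*(s + 3)*(s + 5).
Partial-fraction decomposition: -41/(18*(s + 5)) + 1/(s + 3) + 1/(27*(s + 2)) - 41/(54*(s - 7)).
Integrate each term: A/(s−a) contributes A·log|s−a|.

-41*log(s - 7)/54 + log(s + 2)/27 + log(s + 3) - 41*log(s + 5)/18 + C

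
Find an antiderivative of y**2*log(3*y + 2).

Use integration by parts with u = log(3*y + 2), dv = y**2 dy.
Then du = 3/(3*y + 2) dy and v = y**3/3.

y**3*log(3*y + 2)/3 - y**3/9 + y**2/9 - 4*y/27 + 8*log(3*y + 2)/81 + C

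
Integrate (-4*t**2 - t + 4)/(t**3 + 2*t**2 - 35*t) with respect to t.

Factor the denominator: t*(t - 5)*(t + 7).
Partial-fraction decomposition: -185/(84*(t + 7)) - 101/(60*(t - 5)) - 4/(35*t).
Integrate each term: A/(t−a) contributes A·log|t−a|.

-4*log(t)/35 - 101*log(t - 5)/60 - 185*log(t + 7)/84 + C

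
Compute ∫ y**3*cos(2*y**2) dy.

Let u = y², du = 2y dy; rewrite as (1/2)∫ u^1·cos(2u) du.
Now integrate by parts 1 time.

y**2*sin(2*y**2)/4 + cos(2*y**2)/8 + C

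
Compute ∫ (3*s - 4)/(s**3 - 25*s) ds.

Factor the denominator: s*(s - 5)*(s + 5).
Partial-fraction decomposition: -19/(50*(s + 5)) + 11/(50*(s - 5)) + 4/(25*s).
Integrate each term: A/(s−a) contributes A·log|s−a|.

4*log(s)/25 + 11*log(s - 5)/50 - 19*log(s + 5)/50 + C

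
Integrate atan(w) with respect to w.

Use integration by parts with u = arctan(w), dv = dw.
Then du = 1/(w**2 + 1) dw.

w*atan(w) - log(w**2 + 1)/2 + C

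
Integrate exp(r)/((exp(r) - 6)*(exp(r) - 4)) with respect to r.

Let u = e^r, du = e^r dr.
The integral becomes ∫ du/((u-6)(u-4)); decompose into partial fractions.

log(exp(r) - 6)/2 - log(exp(r) - 4)/2 + C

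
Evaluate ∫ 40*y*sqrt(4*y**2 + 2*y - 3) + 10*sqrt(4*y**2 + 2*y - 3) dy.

Let u = 4*y**2 + 2*y - 3, so du = (8*y + 2) dy.
Rewriting, the integral becomes 5·∫ √u du = 5·(2/3)u^(3/2).
Substituting back, u = 4*y**2 + 2*y - 3.

10*(4*y**2 + 2*y - 3)**(3/2)/3 + C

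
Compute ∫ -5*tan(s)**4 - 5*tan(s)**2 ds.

Let u = tan(s), so du = (tan(s)**2 + 1) ds.
Rewriting, the integral becomes -5·∫ u^2 du = -5·u^3/3.
Substituting back, u = tan(s).

-5*tan(s)**3/3 + C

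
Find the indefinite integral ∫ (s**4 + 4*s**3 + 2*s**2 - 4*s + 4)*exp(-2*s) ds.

Use integration by parts with u = s**4 + 4*s**3 + 2*s**2 - 4*s + 4, dv = exp(-2*s) ds, so v = -exp(-2*s)/2.
Apply parts 4 times (tabular method): alternate signs, differentiate u down to 0, integrate dv up.

(-2*s**4 - 12*s**3 - 22*s**2 - 14*s - 15)*exp(-2*s)/4 + C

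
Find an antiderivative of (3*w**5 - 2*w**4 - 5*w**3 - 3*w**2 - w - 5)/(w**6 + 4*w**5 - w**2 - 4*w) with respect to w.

Factor the denominator: w*(w - 1)*(w + 1)*(w + 4)*(w**2 + 1).
Partial-fraction decomposition: -(9*w + 32)/(34*(w**2 + 1)) + 3313/(1020*(w + 4)) - 7/(12*(w + 1)) - 13/(20*(w - 1)) + 5/(4*w).
Integrate each term; A/(w−a) gives A·log|w−a|; the (Bw+D)/(w²+p²) term gives a log and an atan.

5*log(w)/4 - 13*log(w - 1)/20 - 7*log(w + 1)/12 + 3313*log(w + 4)/1020 - 9*log(w**2 + 1)/68 - 16*atan(w)/17 + C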